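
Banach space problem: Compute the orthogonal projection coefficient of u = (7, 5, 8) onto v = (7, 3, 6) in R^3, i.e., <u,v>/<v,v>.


Computing <u,v> = 7*7 + 5*3 + 8*6 = 112
Computing <v,v> = 7^2 + 3^2 + 6^2 = 94
Projection coefficient = 112/94 = 1.1915

1.1915


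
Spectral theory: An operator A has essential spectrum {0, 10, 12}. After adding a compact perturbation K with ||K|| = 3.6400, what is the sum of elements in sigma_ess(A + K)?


By Weyl's theorem, the essential spectrum is invariant under compact perturbations.
sigma_ess(A + K) = sigma_ess(A) = {0, 10, 12}
Sum = 0 + 10 + 12 = 22

22


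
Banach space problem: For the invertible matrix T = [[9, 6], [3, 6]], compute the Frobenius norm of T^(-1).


det(T) = 9*6 - 6*3 = 36
T^(-1) = (1/36) * [[6, -6], [-3, 9]] = [[0.1667, -0.1667], [-0.0833, 0.2500]]
||T^(-1)||_F^2 = 0.1667^2 + (-0.1667)^2 + (-0.0833)^2 + 0.2500^2 = 0.1250
||T^(-1)||_F = sqrt(0.1250) = 0.3536

0.3536


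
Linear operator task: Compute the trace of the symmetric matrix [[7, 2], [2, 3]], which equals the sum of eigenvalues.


For a self-adjoint (symmetric) matrix, the eigenvalues are real.
The sum of eigenvalues equals the trace of the matrix.
trace = 7 + 3 = 10

10


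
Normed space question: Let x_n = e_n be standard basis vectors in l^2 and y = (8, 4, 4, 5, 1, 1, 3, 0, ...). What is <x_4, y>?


x_4 = e_4 is the standard basis vector with 1 in position 4.
<x_4, y> = y_4 = 5
As n -> infinity, <x_n, y> -> 0, confirming weak convergence of (x_n) to 0.

5


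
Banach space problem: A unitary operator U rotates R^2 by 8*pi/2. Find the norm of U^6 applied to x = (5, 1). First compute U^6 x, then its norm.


U is a rotation by theta = 8*pi/2
U^6 = rotation by 6*theta = 48*pi/2 = 0*pi/2 (mod 2*pi)
cos(0*pi/2) = 1.0000, sin(0*pi/2) = 0.0000
U^6 x = (1.0000 * 5 - 0.0000 * 1, 0.0000 * 5 + 1.0000 * 1)
= (5.0000, 1.0000)
||U^6 x|| = sqrt(5.0000^2 + 1.0000^2) = sqrt(26.0000) = 5.0990

5.0990


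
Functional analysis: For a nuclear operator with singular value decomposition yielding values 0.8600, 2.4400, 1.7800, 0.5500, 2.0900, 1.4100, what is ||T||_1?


The nuclear norm is the sum of all singular values.
||T||_1 = 0.8600 + 2.4400 + 1.7800 + 0.5500 + 2.0900 + 1.4100
= 9.1300

9.1300


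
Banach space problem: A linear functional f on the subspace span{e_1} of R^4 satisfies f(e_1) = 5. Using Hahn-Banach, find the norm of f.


The norm of f is given by ||f|| = sup_{||x||=1} |f(x)|.
On span{e_1}, ||e_1|| = 1, so ||f|| = |f(e_1)| / ||e_1||
= |5| / 1 = 5.0000

5.0000


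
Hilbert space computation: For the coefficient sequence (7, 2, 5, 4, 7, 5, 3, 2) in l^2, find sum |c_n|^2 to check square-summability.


sum |c_n|^2 = 7^2 + 2^2 + 5^2 + 4^2 + 7^2 + 5^2 + 3^2 + 2^2
= 49 + 4 + 25 + 16 + 49 + 25 + 9 + 4
= 181

181


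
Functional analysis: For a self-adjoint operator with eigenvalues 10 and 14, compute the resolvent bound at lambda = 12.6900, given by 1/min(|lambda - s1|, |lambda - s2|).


dist(12.6900, {10, 14}) = min(|12.6900 - 10|, |12.6900 - 14|)
= min(2.6900, 1.3100) = 1.3100
Resolvent bound = 1/1.3100 = 0.7634

0.7634


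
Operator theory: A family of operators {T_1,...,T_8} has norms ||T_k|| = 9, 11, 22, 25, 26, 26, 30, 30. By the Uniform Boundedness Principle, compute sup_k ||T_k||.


By the Uniform Boundedness Principle, the supremum of norms is finite.
sup_k ||T_k|| = max(9, 11, 22, 25, 26, 26, 30, 30) = 30

30


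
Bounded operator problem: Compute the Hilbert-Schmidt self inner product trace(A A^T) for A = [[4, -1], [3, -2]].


trace(A * A^T) = sum of squares of all entries
= 4^2 + (-1)^2 + 3^2 + (-2)^2
= 16 + 1 + 9 + 4
= 30

30


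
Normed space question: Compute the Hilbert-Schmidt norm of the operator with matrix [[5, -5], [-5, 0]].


The Hilbert-Schmidt norm is sqrt(sum of squares of all entries).
Sum of squares = 5^2 + (-5)^2 + (-5)^2 + 0^2
= 25 + 25 + 25 + 0 = 75
||T||_HS = sqrt(75) = 8.6603

8.6603


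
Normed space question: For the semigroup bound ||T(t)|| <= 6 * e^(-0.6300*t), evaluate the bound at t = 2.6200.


||T(2.6200)|| <= 6 * exp(-0.6300 * 2.6200)
= 6 * exp(-1.6506)
= 6 * 0.1919
= 1.1516

1.1516


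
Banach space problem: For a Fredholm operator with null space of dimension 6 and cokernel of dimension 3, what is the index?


The Fredholm index is defined as ind(T) = dim(ker T) - dim(coker T)
= 6 - 3
= 3

3


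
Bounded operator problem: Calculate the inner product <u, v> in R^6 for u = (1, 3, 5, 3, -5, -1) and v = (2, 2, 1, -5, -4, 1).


Computing the standard inner product <u, v> = sum u_i * v_i
= 1*2 + 3*2 + 5*1 + 3*-5 + -5*-4 + -1*1
= 2 + 6 + 5 + -15 + 20 + -1
= 17

17


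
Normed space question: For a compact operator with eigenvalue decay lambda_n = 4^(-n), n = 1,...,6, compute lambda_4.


The eigenvalue formula gives lambda_4 = 1/4^4
= 1/256
= 0.0039

0.0039


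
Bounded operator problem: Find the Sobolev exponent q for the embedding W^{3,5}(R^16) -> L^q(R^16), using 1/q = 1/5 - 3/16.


Using the Sobolev embedding formula: 1/q = 1/p - k/n
1/q = 1/5 - 3/16 = 1/80
q = 1/(1/80) = 80

80.0000


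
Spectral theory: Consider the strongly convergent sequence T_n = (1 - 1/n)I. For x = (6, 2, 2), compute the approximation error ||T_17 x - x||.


T_17 x - x = (1 - 1/17)x - x = -x/17
||x|| = sqrt(44) = 6.6332
||T_17 x - x|| = ||x||/17 = 6.6332/17 = 0.3902

0.3902


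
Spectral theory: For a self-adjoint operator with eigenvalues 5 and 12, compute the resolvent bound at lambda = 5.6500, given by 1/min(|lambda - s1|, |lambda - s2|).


dist(5.6500, {5, 12}) = min(|5.6500 - 5|, |5.6500 - 12|)
= min(0.6500, 6.3500) = 0.6500
Resolvent bound = 1/0.6500 = 1.5385

1.5385


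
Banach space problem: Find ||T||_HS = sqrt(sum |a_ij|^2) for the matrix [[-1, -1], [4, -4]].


The Hilbert-Schmidt norm is sqrt(sum of squares of all entries).
Sum of squares = (-1)^2 + (-1)^2 + 4^2 + (-4)^2
= 1 + 1 + 16 + 16 = 34
||T||_HS = sqrt(34) = 5.8310

5.8310


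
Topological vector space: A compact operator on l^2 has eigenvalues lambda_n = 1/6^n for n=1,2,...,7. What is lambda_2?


The eigenvalue formula gives lambda_2 = 1/6^2
= 1/36
= 0.0278

0.0278


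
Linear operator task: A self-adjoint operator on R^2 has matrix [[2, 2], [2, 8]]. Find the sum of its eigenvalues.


For a self-adjoint (symmetric) matrix, the eigenvalues are real.
The sum of eigenvalues equals the trace of the matrix.
trace = 2 + 8 = 10

10


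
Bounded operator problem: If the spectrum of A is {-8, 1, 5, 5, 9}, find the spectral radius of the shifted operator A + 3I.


Spectrum of A + 3I = {-5, 4, 8, 8, 12}
Spectral radius = max |lambda| over the shifted spectrum
= max(5, 4, 8, 8, 12) = 12

12


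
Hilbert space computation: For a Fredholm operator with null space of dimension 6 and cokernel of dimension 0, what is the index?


The Fredholm index is defined as ind(T) = dim(ker T) - dim(coker T)
= 6 - 0
= 6

6


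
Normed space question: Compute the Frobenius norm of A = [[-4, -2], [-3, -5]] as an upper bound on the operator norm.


||A||_F^2 = sum a_ij^2
= (-4)^2 + (-2)^2 + (-3)^2 + (-5)^2
= 16 + 4 + 9 + 25 = 54
||A||_F = sqrt(54) = 7.3485

7.3485


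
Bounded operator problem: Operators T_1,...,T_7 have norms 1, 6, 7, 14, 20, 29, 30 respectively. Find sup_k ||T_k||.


By the Uniform Boundedness Principle, the supremum of norms is finite.
sup_k ||T_k|| = max(1, 6, 7, 14, 20, 29, 30) = 30

30


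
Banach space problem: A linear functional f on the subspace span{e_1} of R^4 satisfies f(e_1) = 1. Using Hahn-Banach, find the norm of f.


The norm of f is given by ||f|| = sup_{||x||=1} |f(x)|.
On span{e_1}, ||e_1|| = 1, so ||f|| = |f(e_1)| / ||e_1||
= |1| / 1 = 1.0000

1.0000


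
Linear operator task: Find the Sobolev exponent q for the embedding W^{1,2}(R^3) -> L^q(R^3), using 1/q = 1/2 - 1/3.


Using the Sobolev embedding formula: 1/q = 1/p - k/n
1/q = 1/2 - 1/3 = 1/6
q = 1/(1/6) = 6

6.0000


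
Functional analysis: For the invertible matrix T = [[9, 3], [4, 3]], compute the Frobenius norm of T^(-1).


det(T) = 9*3 - 3*4 = 15
T^(-1) = (1/15) * [[3, -3], [-4, 9]] = [[0.2000, -0.2000], [-0.2667, 0.6000]]
||T^(-1)||_F^2 = 0.2000^2 + (-0.2000)^2 + (-0.2667)^2 + 0.6000^2 = 0.5111
||T^(-1)||_F = sqrt(0.5111) = 0.7149

0.7149


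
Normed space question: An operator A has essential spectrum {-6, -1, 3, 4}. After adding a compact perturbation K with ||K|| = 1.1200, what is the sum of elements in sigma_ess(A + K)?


By Weyl's theorem, the essential spectrum is invariant under compact perturbations.
sigma_ess(A + K) = sigma_ess(A) = {-6, -1, 3, 4}
Sum = -6 + -1 + 3 + 4 = 0

0


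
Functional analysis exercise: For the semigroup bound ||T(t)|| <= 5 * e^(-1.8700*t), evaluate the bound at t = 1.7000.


||T(1.7000)|| <= 5 * exp(-1.8700 * 1.7000)
= 5 * exp(-3.1790)
= 5 * 0.0416
= 0.2081

0.2081


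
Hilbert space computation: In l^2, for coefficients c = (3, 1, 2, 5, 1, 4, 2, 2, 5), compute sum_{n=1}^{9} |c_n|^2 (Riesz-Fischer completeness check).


sum |c_n|^2 = 3^2 + 1^2 + 2^2 + 5^2 + 1^2 + 4^2 + 2^2 + 2^2 + 5^2
= 9 + 1 + 4 + 25 + 1 + 16 + 4 + 4 + 25
= 89

89


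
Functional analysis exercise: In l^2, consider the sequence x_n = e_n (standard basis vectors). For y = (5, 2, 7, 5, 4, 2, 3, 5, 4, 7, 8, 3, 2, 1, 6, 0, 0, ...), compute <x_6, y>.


x_6 = e_6 is the standard basis vector with 1 in position 6.
<x_6, y> = y_6 = 2
As n -> infinity, <x_n, y> -> 0, confirming weak convergence of (x_n) to 0.

2


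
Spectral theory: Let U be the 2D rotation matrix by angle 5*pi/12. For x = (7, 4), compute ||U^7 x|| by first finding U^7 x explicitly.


U is a rotation by theta = 5*pi/12
U^7 = rotation by 7*theta = 35*pi/12 = 11*pi/12 (mod 2*pi)
cos(11*pi/12) = -0.9659, sin(11*pi/12) = 0.2588
U^7 x = (-0.9659 * 7 - 0.2588 * 4, 0.2588 * 7 + -0.9659 * 4)
= (-7.7968, -2.0520)
||U^7 x|| = sqrt((-7.7968)^2 + (-2.0520)^2) = sqrt(65.0000) = 8.0623

8.0623


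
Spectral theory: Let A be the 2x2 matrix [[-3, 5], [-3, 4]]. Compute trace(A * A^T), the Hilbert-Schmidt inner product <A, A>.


trace(A * A^T) = sum of squares of all entries
= (-3)^2 + 5^2 + (-3)^2 + 4^2
= 9 + 25 + 9 + 16
= 59

59


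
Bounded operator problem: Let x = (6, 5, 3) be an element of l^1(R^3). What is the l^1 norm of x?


The l^1 norm equals the sum of absolute values of all components.
||x||_1 = 6 + 5 + 3
= 14

14.0000


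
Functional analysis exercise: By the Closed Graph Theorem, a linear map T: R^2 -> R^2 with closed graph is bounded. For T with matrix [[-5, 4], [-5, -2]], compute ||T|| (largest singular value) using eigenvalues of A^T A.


A^T A = [[50, -10], [-10, 20]]
trace(A^T A) = 70, det(A^T A) = 900
discriminant = 70^2 - 4*900 = 1300
Largest eigenvalue of A^T A = (trace + sqrt(disc))/2 = 53.0278
||T|| = sqrt(53.0278) = 7.2820

7.2820


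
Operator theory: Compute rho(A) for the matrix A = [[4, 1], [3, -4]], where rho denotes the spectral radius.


For a 2x2 matrix, eigenvalues satisfy lambda^2 - (trace)*lambda + det = 0
trace = 4 + -4 = 0
det = 4*-4 - 1*3 = -19
discriminant = 0^2 - 4*(-19) = 76
spectral radius = max |eigenvalue| = 4.3589

4.3589


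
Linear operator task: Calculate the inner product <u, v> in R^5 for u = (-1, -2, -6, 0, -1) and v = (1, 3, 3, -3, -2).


Computing the standard inner product <u, v> = sum u_i * v_i
= -1*1 + -2*3 + -6*3 + 0*-3 + -1*-2
= -1 + -6 + -18 + 0 + 2
= -23

-23


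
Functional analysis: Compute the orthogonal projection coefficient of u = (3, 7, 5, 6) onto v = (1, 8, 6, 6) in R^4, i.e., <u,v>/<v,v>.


Computing <u,v> = 3*1 + 7*8 + 5*6 + 6*6 = 125
Computing <v,v> = 1^2 + 8^2 + 6^2 + 6^2 = 137
Projection coefficient = 125/137 = 0.9124

0.9124


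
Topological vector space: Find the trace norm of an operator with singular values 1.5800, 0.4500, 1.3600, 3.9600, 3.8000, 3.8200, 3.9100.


The nuclear norm is the sum of all singular values.
||T||_1 = 1.5800 + 0.4500 + 1.3600 + 3.9600 + 3.8000 + 3.8200 + 3.9100
= 18.8800

18.8800


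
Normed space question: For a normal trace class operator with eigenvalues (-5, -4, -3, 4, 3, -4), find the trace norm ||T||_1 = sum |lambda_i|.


For a normal operator, singular values equal |eigenvalues|.
Trace norm = sum |lambda_i| = 5 + 4 + 3 + 4 + 3 + 4
= 23

23


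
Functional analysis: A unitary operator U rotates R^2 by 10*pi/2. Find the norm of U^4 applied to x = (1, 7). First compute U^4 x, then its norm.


U is a rotation by theta = 10*pi/2
U^4 = rotation by 4*theta = 40*pi/2 = 0*pi/2 (mod 2*pi)
cos(0*pi/2) = 1.0000, sin(0*pi/2) = 0.0000
U^4 x = (1.0000 * 1 - 0.0000 * 7, 0.0000 * 1 + 1.0000 * 7)
= (1.0000, 7.0000)
||U^4 x|| = sqrt(1.0000^2 + 7.0000^2) = sqrt(50.0000) = 7.0711

7.0711


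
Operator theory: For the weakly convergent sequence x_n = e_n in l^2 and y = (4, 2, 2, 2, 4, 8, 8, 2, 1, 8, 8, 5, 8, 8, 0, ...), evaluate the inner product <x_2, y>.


x_2 = e_2 is the standard basis vector with 1 in position 2.
<x_2, y> = y_2 = 2
As n -> infinity, <x_n, y> -> 0, confirming weak convergence of (x_n) to 0.

2


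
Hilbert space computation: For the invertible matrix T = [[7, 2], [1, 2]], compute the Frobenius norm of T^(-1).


det(T) = 7*2 - 2*1 = 12
T^(-1) = (1/12) * [[2, -2], [-1, 7]] = [[0.1667, -0.1667], [-0.0833, 0.5833]]
||T^(-1)||_F^2 = 0.1667^2 + (-0.1667)^2 + (-0.0833)^2 + 0.5833^2 = 0.4028
||T^(-1)||_F = sqrt(0.4028) = 0.6346

0.6346


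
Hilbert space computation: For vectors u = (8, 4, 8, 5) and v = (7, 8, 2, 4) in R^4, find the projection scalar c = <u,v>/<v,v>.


Computing <u,v> = 8*7 + 4*8 + 8*2 + 5*4 = 124
Computing <v,v> = 7^2 + 8^2 + 2^2 + 4^2 = 133
Projection coefficient = 124/133 = 0.9323

0.9323


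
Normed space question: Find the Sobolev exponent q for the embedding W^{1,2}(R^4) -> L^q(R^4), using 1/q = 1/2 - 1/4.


Using the Sobolev embedding formula: 1/q = 1/p - k/n
1/q = 1/2 - 1/4 = 1/4
q = 1/(1/4) = 4

4.0000


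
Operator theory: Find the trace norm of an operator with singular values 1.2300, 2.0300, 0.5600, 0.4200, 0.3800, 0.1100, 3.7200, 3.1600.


The nuclear norm is the sum of all singular values.
||T||_1 = 1.2300 + 2.0300 + 0.5600 + 0.4200 + 0.3800 + 0.1100 + 3.7200 + 3.1600
= 11.6100

11.6100


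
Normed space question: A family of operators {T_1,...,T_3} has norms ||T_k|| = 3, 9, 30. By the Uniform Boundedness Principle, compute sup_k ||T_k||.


By the Uniform Boundedness Principle, the supremum of norms is finite.
sup_k ||T_k|| = max(3, 9, 30) = 30

30


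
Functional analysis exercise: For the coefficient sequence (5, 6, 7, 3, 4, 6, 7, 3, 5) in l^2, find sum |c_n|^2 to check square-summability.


sum |c_n|^2 = 5^2 + 6^2 + 7^2 + 3^2 + 4^2 + 6^2 + 7^2 + 3^2 + 5^2
= 25 + 36 + 49 + 9 + 16 + 36 + 49 + 9 + 25
= 254

254


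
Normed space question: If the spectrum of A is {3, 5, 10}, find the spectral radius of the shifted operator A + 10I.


Spectrum of A + 10I = {13, 15, 20}
Spectral radius = max |lambda| over the shifted spectrum
= max(13, 15, 20) = 20

20


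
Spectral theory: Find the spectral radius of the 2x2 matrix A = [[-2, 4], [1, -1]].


For a 2x2 matrix, eigenvalues satisfy lambda^2 - (trace)*lambda + det = 0
trace = -2 + -1 = -3
det = -2*-1 - 4*1 = -2
discriminant = (-3)^2 - 4*(-2) = 17
spectral radius = max |eigenvalue| = 3.5616

3.5616


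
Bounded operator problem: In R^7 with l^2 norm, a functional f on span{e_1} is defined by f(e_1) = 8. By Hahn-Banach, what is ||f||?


The norm of f is given by ||f|| = sup_{||x||=1} |f(x)|.
On span{e_1}, ||e_1|| = 1, so ||f|| = |f(e_1)| / ||e_1||
= |8| / 1 = 8.0000

8.0000


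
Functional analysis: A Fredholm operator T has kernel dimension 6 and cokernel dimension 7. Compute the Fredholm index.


The Fredholm index is defined as ind(T) = dim(ker T) - dim(coker T)
= 6 - 7
= -1

-1


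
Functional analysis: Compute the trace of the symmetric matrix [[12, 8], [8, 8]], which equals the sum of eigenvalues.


For a self-adjoint (symmetric) matrix, the eigenvalues are real.
The sum of eigenvalues equals the trace of the matrix.
trace = 12 + 8 = 20

20


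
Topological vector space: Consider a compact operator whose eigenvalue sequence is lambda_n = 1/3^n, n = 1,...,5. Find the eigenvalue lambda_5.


The eigenvalue formula gives lambda_5 = 1/3^5
= 1/243
= 0.0041

0.0041


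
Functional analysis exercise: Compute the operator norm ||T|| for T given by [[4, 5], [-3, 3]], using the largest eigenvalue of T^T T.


A^T A = [[25, 11], [11, 34]]
trace(A^T A) = 59, det(A^T A) = 729
discriminant = 59^2 - 4*729 = 565
Largest eigenvalue of A^T A = (trace + sqrt(disc))/2 = 41.3849
||T|| = sqrt(41.3849) = 6.4331

6.4331


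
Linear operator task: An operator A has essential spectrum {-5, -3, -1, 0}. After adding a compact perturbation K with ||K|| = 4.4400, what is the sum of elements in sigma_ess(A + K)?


By Weyl's theorem, the essential spectrum is invariant under compact perturbations.
sigma_ess(A + K) = sigma_ess(A) = {-5, -3, -1, 0}
Sum = -5 + -3 + -1 + 0 = -9

-9


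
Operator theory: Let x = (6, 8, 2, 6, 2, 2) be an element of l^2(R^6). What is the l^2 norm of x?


The l^2 norm = (sum |x_i|^2)^(1/2)
Sum of 2th powers = 36 + 64 + 4 + 36 + 4 + 4 = 148
||x||_2 = (148)^(1/2) = 12.1655

12.1655


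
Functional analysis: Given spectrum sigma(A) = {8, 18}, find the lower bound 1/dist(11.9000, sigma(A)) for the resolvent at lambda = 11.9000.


dist(11.9000, {8, 18}) = min(|11.9000 - 8|, |11.9000 - 18|)
= min(3.9000, 6.1000) = 3.9000
Resolvent bound = 1/3.9000 = 0.2564

0.2564


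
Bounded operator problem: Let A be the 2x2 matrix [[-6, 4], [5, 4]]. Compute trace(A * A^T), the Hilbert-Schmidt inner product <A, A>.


trace(A * A^T) = sum of squares of all entries
= (-6)^2 + 4^2 + 5^2 + 4^2
= 36 + 16 + 25 + 16
= 93

93


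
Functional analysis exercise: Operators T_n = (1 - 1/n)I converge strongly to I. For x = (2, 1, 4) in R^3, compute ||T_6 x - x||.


T_6 x - x = (1 - 1/6)x - x = -x/6
||x|| = sqrt(21) = 4.5826
||T_6 x - x|| = ||x||/6 = 4.5826/6 = 0.7638

0.7638


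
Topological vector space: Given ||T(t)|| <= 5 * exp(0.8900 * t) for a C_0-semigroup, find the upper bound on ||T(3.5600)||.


||T(3.5600)|| <= 5 * exp(0.8900 * 3.5600)
= 5 * exp(3.1684)
= 5 * 23.7694
= 118.8471

118.8471


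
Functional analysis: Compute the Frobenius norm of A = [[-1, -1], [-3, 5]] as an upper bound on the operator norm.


||A||_F^2 = sum a_ij^2
= (-1)^2 + (-1)^2 + (-3)^2 + 5^2
= 1 + 1 + 9 + 25 = 36
||A||_F = sqrt(36) = 6.0000

6.0000


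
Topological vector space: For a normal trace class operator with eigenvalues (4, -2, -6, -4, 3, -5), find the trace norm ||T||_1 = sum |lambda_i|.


For a normal operator, singular values equal |eigenvalues|.
Trace norm = sum |lambda_i| = 4 + 2 + 6 + 4 + 3 + 5
= 24

24


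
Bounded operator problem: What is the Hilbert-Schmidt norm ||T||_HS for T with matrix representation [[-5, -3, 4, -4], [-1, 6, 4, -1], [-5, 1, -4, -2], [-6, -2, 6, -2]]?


The Hilbert-Schmidt norm is sqrt(sum of squares of all entries).
Sum of squares = (-5)^2 + (-3)^2 + 4^2 + (-4)^2 + (-1)^2 + 6^2 + 4^2 + (-1)^2 + (-5)^2 + 1^2 + (-4)^2 + (-2)^2 + (-6)^2 + (-2)^2 + 6^2 + (-2)^2
= 25 + 9 + 16 + 16 + 1 + 36 + 16 + 1 + 25 + 1 + 16 + 4 + 36 + 4 + 36 + 4 = 246
||T||_HS = sqrt(246) = 15.6844

15.6844


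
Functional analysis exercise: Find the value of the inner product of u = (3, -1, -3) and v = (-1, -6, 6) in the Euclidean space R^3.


Computing the standard inner product <u, v> = sum u_i * v_i
= 3*-1 + -1*-6 + -3*6
= -3 + 6 + -18
= -15

-15


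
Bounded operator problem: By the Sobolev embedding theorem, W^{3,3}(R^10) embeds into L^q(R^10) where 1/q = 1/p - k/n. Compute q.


Using the Sobolev embedding formula: 1/q = 1/p - k/n
1/q = 1/3 - 3/10 = 1/30
q = 1/(1/30) = 30

30.0000


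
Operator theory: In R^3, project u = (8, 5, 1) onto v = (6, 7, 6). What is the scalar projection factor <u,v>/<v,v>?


Computing <u,v> = 8*6 + 5*7 + 1*6 = 89
Computing <v,v> = 6^2 + 7^2 + 6^2 = 121
Projection coefficient = 89/121 = 0.7355

0.7355


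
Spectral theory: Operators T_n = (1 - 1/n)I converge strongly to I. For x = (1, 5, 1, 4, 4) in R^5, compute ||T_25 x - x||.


T_25 x - x = (1 - 1/25)x - x = -x/25
||x|| = sqrt(59) = 7.6811
||T_25 x - x|| = ||x||/25 = 7.6811/25 = 0.3072

0.3072


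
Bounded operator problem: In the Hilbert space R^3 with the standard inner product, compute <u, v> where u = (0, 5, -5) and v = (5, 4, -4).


Computing the standard inner product <u, v> = sum u_i * v_i
= 0*5 + 5*4 + -5*-4
= 0 + 20 + 20
= 40

40


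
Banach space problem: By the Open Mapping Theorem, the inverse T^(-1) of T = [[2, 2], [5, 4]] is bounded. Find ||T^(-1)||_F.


det(T) = 2*4 - 2*5 = -2
T^(-1) = (1/-2) * [[4, -2], [-5, 2]] = [[-2.0000, 1.0000], [2.5000, -1.0000]]
||T^(-1)||_F^2 = (-2.0000)^2 + 1.0000^2 + 2.5000^2 + (-1.0000)^2 = 12.2500
||T^(-1)||_F = sqrt(12.2500) = 3.5000

3.5000


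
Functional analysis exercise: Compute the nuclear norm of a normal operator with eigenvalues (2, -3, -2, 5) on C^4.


For a normal operator, singular values equal |eigenvalues|.
Trace norm = sum |lambda_i| = 2 + 3 + 2 + 5
= 12

12


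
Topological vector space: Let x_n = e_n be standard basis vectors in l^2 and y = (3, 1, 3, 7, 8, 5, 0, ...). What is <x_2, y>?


x_2 = e_2 is the standard basis vector with 1 in position 2.
<x_2, y> = y_2 = 1
As n -> infinity, <x_n, y> -> 0, confirming weak convergence of (x_n) to 0.

1


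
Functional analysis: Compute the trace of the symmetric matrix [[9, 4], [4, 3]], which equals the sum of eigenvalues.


For a self-adjoint (symmetric) matrix, the eigenvalues are real.
The sum of eigenvalues equals the trace of the matrix.
trace = 9 + 3 = 12

12


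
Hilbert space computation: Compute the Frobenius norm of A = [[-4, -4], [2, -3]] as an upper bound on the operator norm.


||A||_F^2 = sum a_ij^2
= (-4)^2 + (-4)^2 + 2^2 + (-3)^2
= 16 + 16 + 4 + 9 = 45
||A||_F = sqrt(45) = 6.7082

6.7082


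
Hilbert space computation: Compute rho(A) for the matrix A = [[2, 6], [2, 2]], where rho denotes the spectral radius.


For a 2x2 matrix, eigenvalues satisfy lambda^2 - (trace)*lambda + det = 0
trace = 2 + 2 = 4
det = 2*2 - 6*2 = -8
discriminant = 4^2 - 4*(-8) = 48
spectral radius = max |eigenvalue| = 5.4641

5.4641


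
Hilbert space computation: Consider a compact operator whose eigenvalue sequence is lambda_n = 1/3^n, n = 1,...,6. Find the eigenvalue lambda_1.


The eigenvalue formula gives lambda_1 = 1/3^1
= 1/3
= 0.3333

0.3333


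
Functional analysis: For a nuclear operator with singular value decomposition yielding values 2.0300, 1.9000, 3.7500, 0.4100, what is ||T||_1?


The nuclear norm is the sum of all singular values.
||T||_1 = 2.0300 + 1.9000 + 3.7500 + 0.4100
= 8.0900

8.0900


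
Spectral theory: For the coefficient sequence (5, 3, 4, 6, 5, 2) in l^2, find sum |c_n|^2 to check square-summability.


sum |c_n|^2 = 5^2 + 3^2 + 4^2 + 6^2 + 5^2 + 2^2
= 25 + 9 + 16 + 36 + 25 + 4
= 115

115


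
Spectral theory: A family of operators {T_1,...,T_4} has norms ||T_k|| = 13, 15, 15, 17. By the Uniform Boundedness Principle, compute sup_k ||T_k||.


By the Uniform Boundedness Principle, the supremum of norms is finite.
sup_k ||T_k|| = max(13, 15, 15, 17) = 17

17


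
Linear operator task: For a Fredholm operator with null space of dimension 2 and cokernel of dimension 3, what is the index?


The Fredholm index is defined as ind(T) = dim(ker T) - dim(coker T)
= 2 - 3
= -1

-1


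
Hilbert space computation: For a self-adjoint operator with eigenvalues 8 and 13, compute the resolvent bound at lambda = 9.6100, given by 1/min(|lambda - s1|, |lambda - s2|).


dist(9.6100, {8, 13}) = min(|9.6100 - 8|, |9.6100 - 13|)
= min(1.6100, 3.3900) = 1.6100
Resolvent bound = 1/1.6100 = 0.6211

0.6211


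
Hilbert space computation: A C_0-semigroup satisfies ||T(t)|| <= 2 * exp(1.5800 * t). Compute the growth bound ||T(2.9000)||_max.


||T(2.9000)|| <= 2 * exp(1.5800 * 2.9000)
= 2 * exp(4.5820)
= 2 * 97.7096
= 195.4192

195.4192


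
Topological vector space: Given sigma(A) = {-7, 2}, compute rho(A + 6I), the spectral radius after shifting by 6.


Spectrum of A + 6I = {-1, 8}
Spectral radius = max |lambda| over the shifted spectrum
= max(1, 8) = 8

8


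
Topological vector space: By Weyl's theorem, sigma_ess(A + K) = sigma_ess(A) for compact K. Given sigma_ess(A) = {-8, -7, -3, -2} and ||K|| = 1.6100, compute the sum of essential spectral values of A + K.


By Weyl's theorem, the essential spectrum is invariant under compact perturbations.
sigma_ess(A + K) = sigma_ess(A) = {-8, -7, -3, -2}
Sum = -8 + -7 + -3 + -2 = -20

-20


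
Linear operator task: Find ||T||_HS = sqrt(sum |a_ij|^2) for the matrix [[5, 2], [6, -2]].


The Hilbert-Schmidt norm is sqrt(sum of squares of all entries).
Sum of squares = 5^2 + 2^2 + 6^2 + (-2)^2
= 25 + 4 + 36 + 4 = 69
||T||_HS = sqrt(69) = 8.3066

8.3066


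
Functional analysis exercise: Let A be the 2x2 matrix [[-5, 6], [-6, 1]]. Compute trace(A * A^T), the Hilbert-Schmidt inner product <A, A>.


trace(A * A^T) = sum of squares of all entries
= (-5)^2 + 6^2 + (-6)^2 + 1^2
= 25 + 36 + 36 + 1
= 98

98


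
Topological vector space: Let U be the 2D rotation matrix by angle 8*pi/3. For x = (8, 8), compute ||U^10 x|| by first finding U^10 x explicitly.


U is a rotation by theta = 8*pi/3
U^10 = rotation by 10*theta = 80*pi/3 = 2*pi/3 (mod 2*pi)
cos(2*pi/3) = -0.5000, sin(2*pi/3) = 0.8660
U^10 x = (-0.5000 * 8 - 0.8660 * 8, 0.8660 * 8 + -0.5000 * 8)
= (-10.9282, 2.9282)
||U^10 x|| = sqrt((-10.9282)^2 + 2.9282^2) = sqrt(128.0000) = 11.3137

11.3137


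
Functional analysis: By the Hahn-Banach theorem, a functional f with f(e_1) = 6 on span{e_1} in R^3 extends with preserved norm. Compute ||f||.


The norm of f is given by ||f|| = sup_{||x||=1} |f(x)|.
On span{e_1}, ||e_1|| = 1, so ||f|| = |f(e_1)| / ||e_1||
= |6| / 1 = 6.0000

6.0000


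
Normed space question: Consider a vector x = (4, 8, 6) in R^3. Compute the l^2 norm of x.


The l^2 norm = (sum |x_i|^2)^(1/2)
Sum of 2th powers = 16 + 64 + 36 = 116
||x||_2 = (116)^(1/2) = 10.7703

10.7703


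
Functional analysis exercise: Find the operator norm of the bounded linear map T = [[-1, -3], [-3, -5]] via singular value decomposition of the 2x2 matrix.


A^T A = [[10, 18], [18, 34]]
trace(A^T A) = 44, det(A^T A) = 16
discriminant = 44^2 - 4*16 = 1872
Largest eigenvalue of A^T A = (trace + sqrt(disc))/2 = 43.6333
||T|| = sqrt(43.6333) = 6.6056

6.6056


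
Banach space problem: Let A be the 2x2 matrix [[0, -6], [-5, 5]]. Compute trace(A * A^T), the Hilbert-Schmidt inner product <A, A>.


trace(A * A^T) = sum of squares of all entries
= 0^2 + (-6)^2 + (-5)^2 + 5^2
= 0 + 36 + 25 + 25
= 86

86


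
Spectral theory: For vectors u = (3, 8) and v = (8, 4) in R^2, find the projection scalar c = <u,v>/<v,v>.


Computing <u,v> = 3*8 + 8*4 = 56
Computing <v,v> = 8^2 + 4^2 = 80
Projection coefficient = 56/80 = 0.7000

0.7000


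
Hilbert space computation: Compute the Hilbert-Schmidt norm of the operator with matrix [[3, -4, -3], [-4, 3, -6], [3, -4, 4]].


The Hilbert-Schmidt norm is sqrt(sum of squares of all entries).
Sum of squares = 3^2 + (-4)^2 + (-3)^2 + (-4)^2 + 3^2 + (-6)^2 + 3^2 + (-4)^2 + 4^2
= 9 + 16 + 9 + 16 + 9 + 36 + 9 + 16 + 16 = 136
||T||_HS = sqrt(136) = 11.6619

11.6619


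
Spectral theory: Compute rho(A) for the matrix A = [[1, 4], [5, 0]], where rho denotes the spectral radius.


For a 2x2 matrix, eigenvalues satisfy lambda^2 - (trace)*lambda + det = 0
trace = 1 + 0 = 1
det = 1*0 - 4*5 = -20
discriminant = 1^2 - 4*(-20) = 81
spectral radius = max |eigenvalue| = 5.0000

5.0000


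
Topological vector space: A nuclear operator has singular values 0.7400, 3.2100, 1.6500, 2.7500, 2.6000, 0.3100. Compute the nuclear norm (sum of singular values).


The nuclear norm is the sum of all singular values.
||T||_1 = 0.7400 + 3.2100 + 1.6500 + 2.7500 + 2.6000 + 0.3100
= 11.2600

11.2600


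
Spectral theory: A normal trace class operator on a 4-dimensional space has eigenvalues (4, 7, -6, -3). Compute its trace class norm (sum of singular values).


For a normal operator, singular values equal |eigenvalues|.
Trace norm = sum |lambda_i| = 4 + 7 + 6 + 3
= 20

20


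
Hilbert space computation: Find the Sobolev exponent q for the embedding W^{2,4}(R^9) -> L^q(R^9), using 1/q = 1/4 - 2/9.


Using the Sobolev embedding formula: 1/q = 1/p - k/n
1/q = 1/4 - 2/9 = 1/36
q = 1/(1/36) = 36

36.0000


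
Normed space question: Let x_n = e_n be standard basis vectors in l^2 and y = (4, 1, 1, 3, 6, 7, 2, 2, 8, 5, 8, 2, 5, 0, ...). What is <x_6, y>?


x_6 = e_6 is the standard basis vector with 1 in position 6.
<x_6, y> = y_6 = 7
As n -> infinity, <x_n, y> -> 0, confirming weak convergence of (x_n) to 0.

7


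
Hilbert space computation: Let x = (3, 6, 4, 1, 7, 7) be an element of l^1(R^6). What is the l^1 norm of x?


The l^1 norm equals the sum of absolute values of all components.
||x||_1 = 3 + 6 + 4 + 1 + 7 + 7
= 28

28.0000


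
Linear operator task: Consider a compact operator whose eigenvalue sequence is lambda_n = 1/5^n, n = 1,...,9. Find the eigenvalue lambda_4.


The eigenvalue formula gives lambda_4 = 1/5^4
= 1/625
= 0.0016

0.0016


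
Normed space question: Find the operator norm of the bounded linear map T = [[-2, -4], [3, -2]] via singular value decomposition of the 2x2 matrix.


A^T A = [[13, 2], [2, 20]]
trace(A^T A) = 33, det(A^T A) = 256
discriminant = 33^2 - 4*256 = 65
Largest eigenvalue of A^T A = (trace + sqrt(disc))/2 = 20.5311
||T|| = sqrt(20.5311) = 4.5311

4.5311


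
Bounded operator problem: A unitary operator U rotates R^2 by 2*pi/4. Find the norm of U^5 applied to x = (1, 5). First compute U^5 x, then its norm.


U is a rotation by theta = 2*pi/4
U^5 = rotation by 5*theta = 10*pi/4 = 2*pi/4 (mod 2*pi)
cos(2*pi/4) = 0.0000, sin(2*pi/4) = 1.0000
U^5 x = (0.0000 * 1 - 1.0000 * 5, 1.0000 * 1 + 0.0000 * 5)
= (-5.0000, 1.0000)
||U^5 x|| = sqrt((-5.0000)^2 + 1.0000^2) = sqrt(26.0000) = 5.0990

5.0990


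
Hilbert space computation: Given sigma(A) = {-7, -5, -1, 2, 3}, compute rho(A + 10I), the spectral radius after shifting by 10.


Spectrum of A + 10I = {3, 5, 9, 12, 13}
Spectral radius = max |lambda| over the shifted spectrum
= max(3, 5, 9, 12, 13) = 13

13


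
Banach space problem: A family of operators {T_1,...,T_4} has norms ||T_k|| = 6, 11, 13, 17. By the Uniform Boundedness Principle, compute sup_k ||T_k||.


By the Uniform Boundedness Principle, the supremum of norms is finite.
sup_k ||T_k|| = max(6, 11, 13, 17) = 17

17


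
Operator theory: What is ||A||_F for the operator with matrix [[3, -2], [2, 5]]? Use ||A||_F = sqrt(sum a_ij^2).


||A||_F^2 = sum a_ij^2
= 3^2 + (-2)^2 + 2^2 + 5^2
= 9 + 4 + 4 + 25 = 42
||A||_F = sqrt(42) = 6.4807

6.4807


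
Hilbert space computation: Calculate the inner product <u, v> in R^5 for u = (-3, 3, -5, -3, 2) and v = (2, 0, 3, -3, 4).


Computing the standard inner product <u, v> = sum u_i * v_i
= -3*2 + 3*0 + -5*3 + -3*-3 + 2*4
= -6 + 0 + -15 + 9 + 8
= -4

-4


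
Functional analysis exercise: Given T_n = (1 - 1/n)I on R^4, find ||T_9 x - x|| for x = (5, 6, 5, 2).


T_9 x - x = (1 - 1/9)x - x = -x/9
||x|| = sqrt(90) = 9.4868
||T_9 x - x|| = ||x||/9 = 9.4868/9 = 1.0541

1.0541


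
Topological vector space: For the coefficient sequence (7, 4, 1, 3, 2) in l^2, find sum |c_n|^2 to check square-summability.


sum |c_n|^2 = 7^2 + 4^2 + 1^2 + 3^2 + 2^2
= 49 + 16 + 1 + 9 + 4
= 79

79


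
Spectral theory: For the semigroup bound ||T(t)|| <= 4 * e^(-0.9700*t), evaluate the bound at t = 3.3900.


||T(3.3900)|| <= 4 * exp(-0.9700 * 3.3900)
= 4 * exp(-3.2883)
= 4 * 0.0373
= 0.1493

0.1493


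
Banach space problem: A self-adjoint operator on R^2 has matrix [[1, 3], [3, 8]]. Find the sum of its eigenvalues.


For a self-adjoint (symmetric) matrix, the eigenvalues are real.
The sum of eigenvalues equals the trace of the matrix.
trace = 1 + 8 = 9

9


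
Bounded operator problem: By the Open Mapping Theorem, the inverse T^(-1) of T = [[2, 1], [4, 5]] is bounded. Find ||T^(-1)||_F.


det(T) = 2*5 - 1*4 = 6
T^(-1) = (1/6) * [[5, -1], [-4, 2]] = [[0.8333, -0.1667], [-0.6667, 0.3333]]
||T^(-1)||_F^2 = 0.8333^2 + (-0.1667)^2 + (-0.6667)^2 + 0.3333^2 = 1.2778
||T^(-1)||_F = sqrt(1.2778) = 1.1304

1.1304


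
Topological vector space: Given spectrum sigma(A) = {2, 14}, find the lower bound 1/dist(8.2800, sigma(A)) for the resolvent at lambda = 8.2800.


dist(8.2800, {2, 14}) = min(|8.2800 - 2|, |8.2800 - 14|)
= min(6.2800, 5.7200) = 5.7200
Resolvent bound = 1/5.7200 = 0.1748

0.1748


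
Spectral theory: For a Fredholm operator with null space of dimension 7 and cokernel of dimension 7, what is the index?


The Fredholm index is defined as ind(T) = dim(ker T) - dim(coker T)
= 7 - 7
= 0

0


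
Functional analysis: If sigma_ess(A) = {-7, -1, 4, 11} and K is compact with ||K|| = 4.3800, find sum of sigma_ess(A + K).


By Weyl's theorem, the essential spectrum is invariant under compact perturbations.
sigma_ess(A + K) = sigma_ess(A) = {-7, -1, 4, 11}
Sum = -7 + -1 + 4 + 11 = 7

7


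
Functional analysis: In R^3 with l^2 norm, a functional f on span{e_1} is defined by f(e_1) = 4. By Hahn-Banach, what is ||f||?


The norm of f is given by ||f|| = sup_{||x||=1} |f(x)|.
On span{e_1}, ||e_1|| = 1, so ||f|| = |f(e_1)| / ||e_1||
= |4| / 1 = 4.0000

4.0000


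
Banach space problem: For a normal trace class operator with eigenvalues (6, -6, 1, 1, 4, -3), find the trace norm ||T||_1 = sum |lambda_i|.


For a normal operator, singular values equal |eigenvalues|.
Trace norm = sum |lambda_i| = 6 + 6 + 1 + 1 + 4 + 3
= 21

21


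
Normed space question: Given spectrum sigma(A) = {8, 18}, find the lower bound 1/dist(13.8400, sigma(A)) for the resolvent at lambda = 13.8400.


dist(13.8400, {8, 18}) = min(|13.8400 - 8|, |13.8400 - 18|)
= min(5.8400, 4.1600) = 4.1600
Resolvent bound = 1/4.1600 = 0.2404

0.2404


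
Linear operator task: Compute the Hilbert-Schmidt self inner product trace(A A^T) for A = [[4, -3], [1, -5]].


trace(A * A^T) = sum of squares of all entries
= 4^2 + (-3)^2 + 1^2 + (-5)^2
= 16 + 9 + 1 + 25
= 51

51


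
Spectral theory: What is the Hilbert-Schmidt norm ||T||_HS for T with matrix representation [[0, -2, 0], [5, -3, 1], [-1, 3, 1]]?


The Hilbert-Schmidt norm is sqrt(sum of squares of all entries).
Sum of squares = 0^2 + (-2)^2 + 0^2 + 5^2 + (-3)^2 + 1^2 + (-1)^2 + 3^2 + 1^2
= 0 + 4 + 0 + 25 + 9 + 1 + 1 + 9 + 1 = 50
||T||_HS = sqrt(50) = 7.0711

7.0711


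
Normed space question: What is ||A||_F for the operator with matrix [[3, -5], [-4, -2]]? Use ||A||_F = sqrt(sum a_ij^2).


||A||_F^2 = sum a_ij^2
= 3^2 + (-5)^2 + (-4)^2 + (-2)^2
= 9 + 25 + 16 + 4 = 54
||A||_F = sqrt(54) = 7.3485

7.3485


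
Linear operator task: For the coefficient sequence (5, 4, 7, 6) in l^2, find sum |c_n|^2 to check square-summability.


sum |c_n|^2 = 5^2 + 4^2 + 7^2 + 6^2
= 25 + 16 + 49 + 36
= 126

126


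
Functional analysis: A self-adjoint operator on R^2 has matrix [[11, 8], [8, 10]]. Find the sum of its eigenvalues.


For a self-adjoint (symmetric) matrix, the eigenvalues are real.
The sum of eigenvalues equals the trace of the matrix.
trace = 11 + 10 = 21

21


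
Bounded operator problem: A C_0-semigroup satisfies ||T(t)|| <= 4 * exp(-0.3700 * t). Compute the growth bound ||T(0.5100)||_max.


||T(0.5100)|| <= 4 * exp(-0.3700 * 0.5100)
= 4 * exp(-0.1887)
= 4 * 0.8280
= 3.3121

3.3121


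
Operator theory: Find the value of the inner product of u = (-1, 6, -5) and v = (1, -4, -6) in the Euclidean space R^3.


Computing the standard inner product <u, v> = sum u_i * v_i
= -1*1 + 6*-4 + -5*-6
= -1 + -24 + 30
= 5

5


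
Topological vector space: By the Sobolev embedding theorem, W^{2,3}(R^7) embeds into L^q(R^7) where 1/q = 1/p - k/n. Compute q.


Using the Sobolev embedding formula: 1/q = 1/p - k/n
1/q = 1/3 - 2/7 = 1/21
q = 1/(1/21) = 21

21.0000


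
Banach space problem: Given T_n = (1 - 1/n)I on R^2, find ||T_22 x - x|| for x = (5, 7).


T_22 x - x = (1 - 1/22)x - x = -x/22
||x|| = sqrt(74) = 8.6023
||T_22 x - x|| = ||x||/22 = 8.6023/22 = 0.3910

0.3910


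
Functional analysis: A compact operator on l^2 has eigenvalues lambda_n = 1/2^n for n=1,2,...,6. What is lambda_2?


The eigenvalue formula gives lambda_2 = 1/2^2
= 1/4
= 0.2500

0.2500


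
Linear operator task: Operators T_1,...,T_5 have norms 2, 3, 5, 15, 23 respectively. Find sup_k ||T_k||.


By the Uniform Boundedness Principle, the supremum of norms is finite.
sup_k ||T_k|| = max(2, 3, 5, 15, 23) = 23

23


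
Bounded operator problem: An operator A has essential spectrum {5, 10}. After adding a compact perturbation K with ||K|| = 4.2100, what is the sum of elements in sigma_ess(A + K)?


By Weyl's theorem, the essential spectrum is invariant under compact perturbations.
sigma_ess(A + K) = sigma_ess(A) = {5, 10}
Sum = 5 + 10 = 15

15


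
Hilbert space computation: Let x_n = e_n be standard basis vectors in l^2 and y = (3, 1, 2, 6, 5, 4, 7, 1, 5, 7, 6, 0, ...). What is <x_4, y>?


x_4 = e_4 is the standard basis vector with 1 in position 4.
<x_4, y> = y_4 = 6
As n -> infinity, <x_n, y> -> 0, confirming weak convergence of (x_n) to 0.

6


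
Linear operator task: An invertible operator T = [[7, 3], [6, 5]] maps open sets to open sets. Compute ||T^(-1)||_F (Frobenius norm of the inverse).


det(T) = 7*5 - 3*6 = 17
T^(-1) = (1/17) * [[5, -3], [-6, 7]] = [[0.2941, -0.1765], [-0.3529, 0.4118]]
||T^(-1)||_F^2 = 0.2941^2 + (-0.1765)^2 + (-0.3529)^2 + 0.4118^2 = 0.4118
||T^(-1)||_F = sqrt(0.4118) = 0.6417

0.6417


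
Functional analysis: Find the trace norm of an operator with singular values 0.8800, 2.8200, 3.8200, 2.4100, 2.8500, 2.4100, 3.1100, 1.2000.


The nuclear norm is the sum of all singular values.
||T||_1 = 0.8800 + 2.8200 + 3.8200 + 2.4100 + 2.8500 + 2.4100 + 3.1100 + 1.2000
= 19.5000

19.5000


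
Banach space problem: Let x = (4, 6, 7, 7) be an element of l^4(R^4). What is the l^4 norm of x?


The l^4 norm = (sum |x_i|^4)^(1/4)
Sum of 4th powers = 256 + 1296 + 2401 + 2401 = 6354
||x||_4 = (6354)^(1/4) = 8.9282

8.9282


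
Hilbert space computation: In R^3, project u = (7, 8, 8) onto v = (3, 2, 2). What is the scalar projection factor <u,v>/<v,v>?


Computing <u,v> = 7*3 + 8*2 + 8*2 = 53
Computing <v,v> = 3^2 + 2^2 + 2^2 = 17
Projection coefficient = 53/17 = 3.1176

3.1176


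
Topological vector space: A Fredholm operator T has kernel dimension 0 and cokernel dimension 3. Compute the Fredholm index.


The Fredholm index is defined as ind(T) = dim(ker T) - dim(coker T)
= 0 - 3
= -3

-3


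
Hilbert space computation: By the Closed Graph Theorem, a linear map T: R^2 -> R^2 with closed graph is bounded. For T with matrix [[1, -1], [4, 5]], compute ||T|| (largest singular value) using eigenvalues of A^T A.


A^T A = [[17, 19], [19, 26]]
trace(A^T A) = 43, det(A^T A) = 81
discriminant = 43^2 - 4*81 = 1525
Largest eigenvalue of A^T A = (trace + sqrt(disc))/2 = 41.0256
||T|| = sqrt(41.0256) = 6.4051

6.4051


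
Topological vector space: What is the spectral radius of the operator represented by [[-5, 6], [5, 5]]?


For a 2x2 matrix, eigenvalues satisfy lambda^2 - (trace)*lambda + det = 0
trace = -5 + 5 = 0
det = -5*5 - 6*5 = -55
discriminant = 0^2 - 4*(-55) = 220
spectral radius = max |eigenvalue| = 7.4162

7.4162


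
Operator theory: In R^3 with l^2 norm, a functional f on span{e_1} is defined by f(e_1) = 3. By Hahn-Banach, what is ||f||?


The norm of f is given by ||f|| = sup_{||x||=1} |f(x)|.
On span{e_1}, ||e_1|| = 1, so ||f|| = |f(e_1)| / ||e_1||
= |3| / 1 = 3.0000

3.0000
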